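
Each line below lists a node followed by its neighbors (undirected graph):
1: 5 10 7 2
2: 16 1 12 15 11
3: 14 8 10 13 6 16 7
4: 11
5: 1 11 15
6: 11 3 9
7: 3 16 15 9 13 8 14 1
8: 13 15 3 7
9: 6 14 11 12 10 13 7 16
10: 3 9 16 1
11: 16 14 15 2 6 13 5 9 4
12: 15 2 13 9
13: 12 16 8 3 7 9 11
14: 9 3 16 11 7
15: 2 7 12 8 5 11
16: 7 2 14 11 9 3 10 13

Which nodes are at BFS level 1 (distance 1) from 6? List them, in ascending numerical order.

Level 0: 6
Level 1: 3, 9, 11
Level 2: 2, 4, 5, 7, 8, 10, 12, 13, 14, 15, 16
Level 3: 1

3, 9, 11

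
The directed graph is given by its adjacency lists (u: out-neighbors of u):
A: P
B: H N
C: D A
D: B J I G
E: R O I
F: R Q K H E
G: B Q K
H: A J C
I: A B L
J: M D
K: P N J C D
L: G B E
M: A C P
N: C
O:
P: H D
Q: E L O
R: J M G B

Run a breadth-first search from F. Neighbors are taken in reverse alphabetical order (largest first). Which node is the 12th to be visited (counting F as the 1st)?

Visit F; enqueue R, Q, K, H, E → queue [R, Q, K, H, E]
Visit R; enqueue M, J, G, B → queue [Q, K, H, E, M, J, G, B]
Visit Q; enqueue O, L → queue [K, H, E, M, J, G, B, O, L]
Visit K; enqueue P, N, D, C → queue [H, E, M, J, G, B, O, L, P, N, D, C]
Visit H; enqueue A → queue [E, M, J, G, B, O, L, P, N, D, C, A]
Visit E; enqueue I → queue [M, J, G, B, O, L, P, N, D, C, A, I]
Visit M → queue [J, G, B, O, L, P, N, D, C, A, I]
Visit J → queue [G, B, O, L, P, N, D, C, A, I]
Visit G → queue [B, O, L, P, N, D, C, A, I]
Visit B → queue [O, L, P, N, D, C, A, I]
Visit O → queue [L, P, N, D, C, A, I]
Visit L → queue [P, N, D, C, A, I]
Visit P → queue [N, D, C, A, I]
Visit N → queue [D, C, A, I]
Visit D → queue [C, A, I]
Visit C → queue [A, I]
Visit A → queue [I]
Visit I → queue []

Visit order: F, R, Q, K, H, E, M, J, G, B, O, L, P, N, D, C, A, I

L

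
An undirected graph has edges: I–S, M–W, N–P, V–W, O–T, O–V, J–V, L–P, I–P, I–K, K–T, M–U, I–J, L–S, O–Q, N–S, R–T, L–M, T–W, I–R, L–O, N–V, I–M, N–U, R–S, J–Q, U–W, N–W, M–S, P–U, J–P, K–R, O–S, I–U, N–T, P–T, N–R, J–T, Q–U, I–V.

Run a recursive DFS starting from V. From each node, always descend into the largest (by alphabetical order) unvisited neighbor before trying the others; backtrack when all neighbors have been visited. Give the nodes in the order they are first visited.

V, W, U, Q, O, T, R, S, N, P, L, M, I, K, J

Visit V
V → W
W → U
U → Q
Q → O
O → T
T → R
R → S
S → N
N → P
P → L
L → M
M → I
I → K
I → J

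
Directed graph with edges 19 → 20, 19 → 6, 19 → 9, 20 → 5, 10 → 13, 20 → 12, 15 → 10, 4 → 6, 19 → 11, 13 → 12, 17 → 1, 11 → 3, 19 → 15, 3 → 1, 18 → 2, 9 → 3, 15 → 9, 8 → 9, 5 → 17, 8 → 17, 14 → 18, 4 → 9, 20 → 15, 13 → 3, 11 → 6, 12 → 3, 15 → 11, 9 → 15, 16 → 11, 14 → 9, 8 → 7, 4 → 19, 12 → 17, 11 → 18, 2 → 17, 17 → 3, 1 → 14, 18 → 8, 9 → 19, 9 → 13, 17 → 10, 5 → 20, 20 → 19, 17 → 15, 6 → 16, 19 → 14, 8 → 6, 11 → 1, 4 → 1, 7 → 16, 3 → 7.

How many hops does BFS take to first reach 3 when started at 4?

2

Level 0: 4
Level 1: 1, 6, 9, 19
Level 2: 3, 11, 13, 14, 15, 16, 20
Level 3: 5, 7, 10, 12, 18
Level 4: 2, 8, 17
3 first appears at level 2.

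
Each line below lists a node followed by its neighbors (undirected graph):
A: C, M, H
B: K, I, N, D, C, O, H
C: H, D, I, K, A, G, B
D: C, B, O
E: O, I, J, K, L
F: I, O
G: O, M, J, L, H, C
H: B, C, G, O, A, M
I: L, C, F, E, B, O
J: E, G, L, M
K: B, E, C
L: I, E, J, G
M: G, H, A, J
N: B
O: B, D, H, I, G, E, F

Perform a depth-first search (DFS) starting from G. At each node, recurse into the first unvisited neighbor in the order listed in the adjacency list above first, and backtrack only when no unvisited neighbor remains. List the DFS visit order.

G, O, B, K, E, I, L, J, M, H, C, D, A, F, N

Visit G
G → O
O → B
B → K
K → E
E → I
I → L
L → J
J → M
M → H
H → C
C → D
C → A
I → F
B → N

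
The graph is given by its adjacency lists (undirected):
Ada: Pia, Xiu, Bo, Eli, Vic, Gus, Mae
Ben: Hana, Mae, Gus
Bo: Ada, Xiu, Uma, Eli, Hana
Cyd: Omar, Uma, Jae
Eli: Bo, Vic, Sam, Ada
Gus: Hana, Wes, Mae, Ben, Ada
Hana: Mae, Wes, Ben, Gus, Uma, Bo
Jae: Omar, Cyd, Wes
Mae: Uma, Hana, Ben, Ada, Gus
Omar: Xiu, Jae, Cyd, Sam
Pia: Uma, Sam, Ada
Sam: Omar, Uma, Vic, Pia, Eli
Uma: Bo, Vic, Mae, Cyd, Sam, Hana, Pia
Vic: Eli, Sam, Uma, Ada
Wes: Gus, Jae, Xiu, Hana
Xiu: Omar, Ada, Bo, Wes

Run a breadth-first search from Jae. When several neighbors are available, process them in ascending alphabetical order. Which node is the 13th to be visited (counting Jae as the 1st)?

Visit Jae; enqueue Cyd, Omar, Wes → queue [Cyd, Omar, Wes]
Visit Cyd; enqueue Uma → queue [Omar, Wes, Uma]
Visit Omar; enqueue Sam, Xiu → queue [Wes, Uma, Sam, Xiu]
Visit Wes; enqueue Gus, Hana → queue [Uma, Sam, Xiu, Gus, Hana]
Visit Uma; enqueue Bo, Mae, Pia, Vic → queue [Sam, Xiu, Gus, Hana, Bo, Mae, Pia, Vic]
Visit Sam; enqueue Eli → queue [Xiu, Gus, Hana, Bo, Mae, Pia, Vic, Eli]
Visit Xiu; enqueue Ada → queue [Gus, Hana, Bo, Mae, Pia, Vic, Eli, Ada]
Visit Gus; enqueue Ben → queue [Hana, Bo, Mae, Pia, Vic, Eli, Ada, Ben]
Visit Hana → queue [Bo, Mae, Pia, Vic, Eli, Ada, Ben]
Visit Bo → queue [Mae, Pia, Vic, Eli, Ada, Ben]
Visit Mae → queue [Pia, Vic, Eli, Ada, Ben]
Visit Pia → queue [Vic, Eli, Ada, Ben]
Visit Vic → queue [Eli, Ada, Ben]
Visit Eli → queue [Ada, Ben]
Visit Ada → queue [Ben]
Visit Ben → queue []

Visit order: Jae, Cyd, Omar, Wes, Uma, Sam, Xiu, Gus, Hana, Bo, Mae, Pia, Vic, Eli, Ada, Ben

Vic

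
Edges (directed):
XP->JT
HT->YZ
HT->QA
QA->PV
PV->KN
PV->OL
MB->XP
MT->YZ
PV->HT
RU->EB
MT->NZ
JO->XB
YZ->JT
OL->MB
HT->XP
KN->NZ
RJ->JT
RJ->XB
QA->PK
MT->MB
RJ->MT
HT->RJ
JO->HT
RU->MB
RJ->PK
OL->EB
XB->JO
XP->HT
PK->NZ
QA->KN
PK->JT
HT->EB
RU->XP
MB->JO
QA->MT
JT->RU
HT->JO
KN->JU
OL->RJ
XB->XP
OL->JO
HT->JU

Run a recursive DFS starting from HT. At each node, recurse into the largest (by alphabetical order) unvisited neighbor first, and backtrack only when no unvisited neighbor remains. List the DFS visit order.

Visit HT
HT → YZ
YZ → JT
JT → RU
RU → XP
RU → MB
MB → JO
JO → XB
RU → EB
HT → RJ
RJ → PK
PK → NZ
RJ → MT
HT → QA
QA → PV
PV → OL
PV → KN
KN → JU

HT, YZ, JT, RU, XP, MB, JO, XB, EB, RJ, PK, NZ, MT, QA, PV, OL, KN, JU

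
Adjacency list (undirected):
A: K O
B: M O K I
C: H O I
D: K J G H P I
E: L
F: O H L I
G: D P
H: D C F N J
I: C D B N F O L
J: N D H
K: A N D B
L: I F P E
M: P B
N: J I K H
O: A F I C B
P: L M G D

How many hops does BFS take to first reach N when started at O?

2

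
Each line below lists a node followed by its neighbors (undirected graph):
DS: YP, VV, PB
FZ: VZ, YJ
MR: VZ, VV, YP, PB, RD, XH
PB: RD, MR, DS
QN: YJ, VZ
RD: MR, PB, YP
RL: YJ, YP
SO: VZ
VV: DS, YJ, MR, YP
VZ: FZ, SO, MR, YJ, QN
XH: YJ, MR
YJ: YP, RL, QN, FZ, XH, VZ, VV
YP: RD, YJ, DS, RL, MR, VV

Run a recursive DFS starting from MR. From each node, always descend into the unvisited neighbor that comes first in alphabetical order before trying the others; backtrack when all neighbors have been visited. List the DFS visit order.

Visit MR
MR → PB
PB → DS
DS → VV
VV → YJ
YJ → FZ
FZ → VZ
VZ → QN
VZ → SO
YJ → RL
RL → YP
YP → RD
YJ → XH

MR, PB, DS, VV, YJ, FZ, VZ, QN, SO, RL, YP, RD, XH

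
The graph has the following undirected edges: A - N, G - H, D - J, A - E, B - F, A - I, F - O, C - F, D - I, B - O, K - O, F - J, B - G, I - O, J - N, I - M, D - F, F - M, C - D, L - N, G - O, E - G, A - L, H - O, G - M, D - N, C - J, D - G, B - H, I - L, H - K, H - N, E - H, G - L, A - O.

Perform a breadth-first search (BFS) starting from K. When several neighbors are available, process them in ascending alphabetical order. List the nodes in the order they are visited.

K H O B E G N A F I D L M J C

Visit K; enqueue H, O → queue [H, O]
Visit H; enqueue B, E, G, N → queue [O, B, E, G, N]
Visit O; enqueue A, F, I → queue [B, E, G, N, A, F, I]
Visit B → queue [E, G, N, A, F, I]
Visit E → queue [G, N, A, F, I]
Visit G; enqueue D, L, M → queue [N, A, F, I, D, L, M]
Visit N; enqueue J → queue [A, F, I, D, L, M, J]
Visit A → queue [F, I, D, L, M, J]
Visit F; enqueue C → queue [I, D, L, M, J, C]
Visit I → queue [D, L, M, J, C]
Visit D → queue [L, M, J, C]
Visit L → queue [M, J, C]
Visit M → queue [J, C]
Visit J → queue [C]
Visit C → queue []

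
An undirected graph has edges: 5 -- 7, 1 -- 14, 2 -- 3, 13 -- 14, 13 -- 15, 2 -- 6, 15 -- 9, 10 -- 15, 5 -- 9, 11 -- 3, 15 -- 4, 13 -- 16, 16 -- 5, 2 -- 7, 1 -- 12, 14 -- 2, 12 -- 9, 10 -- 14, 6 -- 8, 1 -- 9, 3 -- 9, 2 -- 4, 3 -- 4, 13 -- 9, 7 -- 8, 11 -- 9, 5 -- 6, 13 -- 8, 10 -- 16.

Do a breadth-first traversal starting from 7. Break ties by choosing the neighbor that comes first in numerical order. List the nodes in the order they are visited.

Visit 7; enqueue 2, 5, 8 → queue [2, 5, 8]
Visit 2; enqueue 3, 4, 6, 14 → queue [5, 8, 3, 4, 6, 14]
Visit 5; enqueue 9, 16 → queue [8, 3, 4, 6, 14, 9, 16]
Visit 8; enqueue 13 → queue [3, 4, 6, 14, 9, 16, 13]
Visit 3; enqueue 11 → queue [4, 6, 14, 9, 16, 13, 11]
Visit 4; enqueue 15 → queue [6, 14, 9, 16, 13, 11, 15]
Visit 6 → queue [14, 9, 16, 13, 11, 15]
Visit 14; enqueue 1, 10 → queue [9, 16, 13, 11, 15, 1, 10]
Visit 9; enqueue 12 → queue [16, 13, 11, 15, 1, 10, 12]
Visit 16 → queue [13, 11, 15, 1, 10, 12]
Visit 13 → queue [11, 15, 1, 10, 12]
Visit 11 → queue [15, 1, 10, 12]
Visit 15 → queue [1, 10, 12]
Visit 1 → queue [10, 12]
Visit 10 → queue [12]
Visit 12 → queue []

7, 2, 5, 8, 3, 4, 6, 14, 9, 16, 13, 11, 15, 1, 10, 12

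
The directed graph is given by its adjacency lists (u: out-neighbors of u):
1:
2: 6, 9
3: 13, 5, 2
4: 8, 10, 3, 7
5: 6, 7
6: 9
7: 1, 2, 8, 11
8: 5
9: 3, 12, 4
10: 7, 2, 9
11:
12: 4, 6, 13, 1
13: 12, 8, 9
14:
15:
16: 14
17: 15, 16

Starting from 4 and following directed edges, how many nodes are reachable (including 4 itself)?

BFS from 4 visits: 4, 10, 8, 7, 3, 9, 2, 5, 11, 1, 13, 12, 6
Reachable nodes: 13 of 17 total.

13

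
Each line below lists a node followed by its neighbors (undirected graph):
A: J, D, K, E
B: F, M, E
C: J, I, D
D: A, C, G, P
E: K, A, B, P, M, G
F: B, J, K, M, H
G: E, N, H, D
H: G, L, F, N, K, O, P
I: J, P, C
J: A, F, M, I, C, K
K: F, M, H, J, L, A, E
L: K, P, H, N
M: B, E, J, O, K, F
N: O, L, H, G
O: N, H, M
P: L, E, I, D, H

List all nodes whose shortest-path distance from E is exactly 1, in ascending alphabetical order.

A, B, G, K, M, P

Level 0: E
Level 1: A, B, G, K, M, P
Level 2: D, F, H, I, J, L, N, O
Level 3: C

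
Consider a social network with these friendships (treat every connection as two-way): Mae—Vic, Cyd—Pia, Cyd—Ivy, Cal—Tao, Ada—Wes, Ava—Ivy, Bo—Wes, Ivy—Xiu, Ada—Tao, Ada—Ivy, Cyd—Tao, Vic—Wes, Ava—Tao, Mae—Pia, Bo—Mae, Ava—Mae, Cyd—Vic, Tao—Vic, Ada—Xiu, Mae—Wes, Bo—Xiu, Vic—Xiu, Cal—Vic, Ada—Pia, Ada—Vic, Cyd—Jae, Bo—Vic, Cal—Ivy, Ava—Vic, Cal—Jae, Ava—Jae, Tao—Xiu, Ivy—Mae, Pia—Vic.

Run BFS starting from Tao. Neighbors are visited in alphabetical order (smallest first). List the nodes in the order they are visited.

Visit Tao; enqueue Ada, Ava, Cal, Cyd, Vic, Xiu → queue [Ada, Ava, Cal, Cyd, Vic, Xiu]
Visit Ada; enqueue Ivy, Pia, Wes → queue [Ava, Cal, Cyd, Vic, Xiu, Ivy, Pia, Wes]
Visit Ava; enqueue Jae, Mae → queue [Cal, Cyd, Vic, Xiu, Ivy, Pia, Wes, Jae, Mae]
Visit Cal → queue [Cyd, Vic, Xiu, Ivy, Pia, Wes, Jae, Mae]
Visit Cyd → queue [Vic, Xiu, Ivy, Pia, Wes, Jae, Mae]
Visit Vic; enqueue Bo → queue [Xiu, Ivy, Pia, Wes, Jae, Mae, Bo]
Visit Xiu → queue [Ivy, Pia, Wes, Jae, Mae, Bo]
Visit Ivy → queue [Pia, Wes, Jae, Mae, Bo]
Visit Pia → queue [Wes, Jae, Mae, Bo]
Visit Wes → queue [Jae, Mae, Bo]
Visit Jae → queue [Mae, Bo]
Visit Mae → queue [Bo]
Visit Bo → queue []

Tao → Ada → Ava → Cal → Cyd → Vic → Xiu → Ivy → Pia → Wes → Jae → Mae → Bo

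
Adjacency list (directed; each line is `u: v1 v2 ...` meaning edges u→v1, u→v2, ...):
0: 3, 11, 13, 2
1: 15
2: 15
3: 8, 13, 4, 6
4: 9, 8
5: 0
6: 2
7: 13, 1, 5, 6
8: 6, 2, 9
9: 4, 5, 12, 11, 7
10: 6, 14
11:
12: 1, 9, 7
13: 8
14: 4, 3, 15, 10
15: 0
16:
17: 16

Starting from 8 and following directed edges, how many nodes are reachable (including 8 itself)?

14

BFS from 8 visits: 8, 6, 2, 9, 15, 4, 5, 12, 11, 7, 0, 1, 13, 3
Reachable nodes: 14 of 18 total.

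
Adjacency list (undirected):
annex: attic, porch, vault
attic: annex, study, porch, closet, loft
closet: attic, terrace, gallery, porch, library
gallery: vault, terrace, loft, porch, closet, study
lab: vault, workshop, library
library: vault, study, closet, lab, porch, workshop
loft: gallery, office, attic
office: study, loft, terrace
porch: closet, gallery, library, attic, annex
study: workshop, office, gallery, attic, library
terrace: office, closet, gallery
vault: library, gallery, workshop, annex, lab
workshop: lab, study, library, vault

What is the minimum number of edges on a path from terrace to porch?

Level 0: terrace
Level 1: closet, gallery, office
Level 2: attic, library, loft, porch, study, vault
Level 3: annex, lab, workshop
porch first appears at level 2.

2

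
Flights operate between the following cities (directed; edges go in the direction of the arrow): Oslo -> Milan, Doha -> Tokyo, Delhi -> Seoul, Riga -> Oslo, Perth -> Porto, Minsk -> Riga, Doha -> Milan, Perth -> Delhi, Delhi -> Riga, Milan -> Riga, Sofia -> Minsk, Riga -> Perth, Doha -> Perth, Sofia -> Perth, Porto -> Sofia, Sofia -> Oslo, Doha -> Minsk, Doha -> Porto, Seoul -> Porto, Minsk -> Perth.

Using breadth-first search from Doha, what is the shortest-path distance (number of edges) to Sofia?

2

Level 0: Doha
Level 1: Milan, Minsk, Perth, Porto, Tokyo
Level 2: Delhi, Riga, Sofia
Level 3: Oslo, Seoul
Sofia first appears at level 2.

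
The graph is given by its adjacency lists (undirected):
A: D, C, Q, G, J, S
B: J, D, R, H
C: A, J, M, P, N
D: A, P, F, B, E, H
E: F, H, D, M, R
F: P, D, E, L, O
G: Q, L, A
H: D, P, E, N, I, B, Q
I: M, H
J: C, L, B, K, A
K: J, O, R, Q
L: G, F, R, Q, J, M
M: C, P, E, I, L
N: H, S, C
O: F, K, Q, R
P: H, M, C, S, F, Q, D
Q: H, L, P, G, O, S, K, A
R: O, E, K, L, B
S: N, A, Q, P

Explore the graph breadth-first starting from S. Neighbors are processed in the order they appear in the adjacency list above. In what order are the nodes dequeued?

Visit S; enqueue N, A, Q, P → queue [N, A, Q, P]
Visit N; enqueue H, C → queue [A, Q, P, H, C]
Visit A; enqueue D, G, J → queue [Q, P, H, C, D, G, J]
Visit Q; enqueue L, O, K → queue [P, H, C, D, G, J, L, O, K]
Visit P; enqueue M, F → queue [H, C, D, G, J, L, O, K, M, F]
Visit H; enqueue E, I, B → queue [C, D, G, J, L, O, K, M, F, E, I, B]
Visit C → queue [D, G, J, L, O, K, M, F, E, I, B]
Visit D → queue [G, J, L, O, K, M, F, E, I, B]
Visit G → queue [J, L, O, K, M, F, E, I, B]
Visit J → queue [L, O, K, M, F, E, I, B]
Visit L; enqueue R → queue [O, K, M, F, E, I, B, R]
Visit O → queue [K, M, F, E, I, B, R]
Visit K → queue [M, F, E, I, B, R]
Visit M → queue [F, E, I, B, R]
Visit F → queue [E, I, B, R]
Visit E → queue [I, B, R]
Visit I → queue [B, R]
Visit B → queue [R]
Visit R → queue []

S -> N -> A -> Q -> P -> H -> C -> D -> G -> J -> L -> O -> K -> M -> F -> E -> I -> B -> R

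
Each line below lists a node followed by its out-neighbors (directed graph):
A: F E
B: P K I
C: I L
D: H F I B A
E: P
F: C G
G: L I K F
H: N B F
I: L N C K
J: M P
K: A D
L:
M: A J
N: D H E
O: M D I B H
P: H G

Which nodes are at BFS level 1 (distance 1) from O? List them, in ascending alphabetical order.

B, D, H, I, M

Level 0: O
Level 1: B, D, H, I, M
Level 2: A, C, F, J, K, L, N, P
Level 3: E, G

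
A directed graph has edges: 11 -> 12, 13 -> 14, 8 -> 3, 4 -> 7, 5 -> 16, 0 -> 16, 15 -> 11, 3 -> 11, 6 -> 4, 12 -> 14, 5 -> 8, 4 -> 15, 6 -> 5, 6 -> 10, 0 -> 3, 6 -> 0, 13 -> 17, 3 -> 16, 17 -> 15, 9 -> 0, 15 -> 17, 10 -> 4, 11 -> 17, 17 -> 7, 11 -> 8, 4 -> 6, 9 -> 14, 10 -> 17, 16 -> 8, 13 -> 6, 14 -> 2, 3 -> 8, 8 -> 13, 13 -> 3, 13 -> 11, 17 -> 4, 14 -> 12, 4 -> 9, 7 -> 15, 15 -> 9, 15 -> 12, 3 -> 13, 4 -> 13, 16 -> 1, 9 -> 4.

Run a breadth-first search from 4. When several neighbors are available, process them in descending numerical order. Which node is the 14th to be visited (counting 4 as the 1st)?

5

Visit 4; enqueue 15, 13, 9, 7, 6 → queue [15, 13, 9, 7, 6]
Visit 15; enqueue 17, 12, 11 → queue [13, 9, 7, 6, 17, 12, 11]
Visit 13; enqueue 14, 3 → queue [9, 7, 6, 17, 12, 11, 14, 3]
Visit 9; enqueue 0 → queue [7, 6, 17, 12, 11, 14, 3, 0]
Visit 7 → queue [6, 17, 12, 11, 14, 3, 0]
Visit 6; enqueue 10, 5 → queue [17, 12, 11, 14, 3, 0, 10, 5]
Visit 17 → queue [12, 11, 14, 3, 0, 10, 5]
Visit 12 → queue [11, 14, 3, 0, 10, 5]
Visit 11; enqueue 8 → queue [14, 3, 0, 10, 5, 8]
Visit 14; enqueue 2 → queue [3, 0, 10, 5, 8, 2]
Visit 3; enqueue 16 → queue [0, 10, 5, 8, 2, 16]
Visit 0 → queue [10, 5, 8, 2, 16]
Visit 10 → queue [5, 8, 2, 16]
Visit 5 → queue [8, 2, 16]
Visit 8 → queue [2, 16]
Visit 2 → queue [16]
Visit 16; enqueue 1 → queue [1]
Visit 1 → queue []

Visit order: 4, 15, 13, 9, 7, 6, 17, 12, 11, 14, 3, 0, 10, 5, 8, 2, 16, 1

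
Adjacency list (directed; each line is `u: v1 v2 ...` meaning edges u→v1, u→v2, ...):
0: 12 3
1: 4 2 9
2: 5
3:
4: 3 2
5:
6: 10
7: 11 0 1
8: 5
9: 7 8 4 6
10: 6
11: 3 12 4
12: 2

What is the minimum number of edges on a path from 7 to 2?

2

Level 0: 7
Level 1: 0, 1, 11
Level 2: 2, 3, 4, 9, 12
Level 3: 5, 6, 8
Level 4: 10
2 first appears at level 2.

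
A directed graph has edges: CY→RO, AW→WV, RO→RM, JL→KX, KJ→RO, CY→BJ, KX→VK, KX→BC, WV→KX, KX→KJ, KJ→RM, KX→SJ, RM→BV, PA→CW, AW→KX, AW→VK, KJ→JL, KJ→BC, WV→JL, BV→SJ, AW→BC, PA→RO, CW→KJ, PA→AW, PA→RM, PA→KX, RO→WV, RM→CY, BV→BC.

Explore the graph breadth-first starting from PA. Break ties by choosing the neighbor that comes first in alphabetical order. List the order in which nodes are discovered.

PA → AW → CW → KX → RM → RO → BC → VK → WV → KJ → SJ → BV → CY → JL → BJ

Visit PA; enqueue AW, CW, KX, RM, RO → queue [AW, CW, KX, RM, RO]
Visit AW; enqueue BC, VK, WV → queue [CW, KX, RM, RO, BC, VK, WV]
Visit CW; enqueue KJ → queue [KX, RM, RO, BC, VK, WV, KJ]
Visit KX; enqueue SJ → queue [RM, RO, BC, VK, WV, KJ, SJ]
Visit RM; enqueue BV, CY → queue [RO, BC, VK, WV, KJ, SJ, BV, CY]
Visit RO → queue [BC, VK, WV, KJ, SJ, BV, CY]
Visit BC → queue [VK, WV, KJ, SJ, BV, CY]
Visit VK → queue [WV, KJ, SJ, BV, CY]
Visit WV; enqueue JL → queue [KJ, SJ, BV, CY, JL]
Visit KJ → queue [SJ, BV, CY, JL]
Visit SJ → queue [BV, CY, JL]
Visit BV → queue [CY, JL]
Visit CY; enqueue BJ → queue [JL, BJ]
Visit JL → queue [BJ]
Visit BJ → queue []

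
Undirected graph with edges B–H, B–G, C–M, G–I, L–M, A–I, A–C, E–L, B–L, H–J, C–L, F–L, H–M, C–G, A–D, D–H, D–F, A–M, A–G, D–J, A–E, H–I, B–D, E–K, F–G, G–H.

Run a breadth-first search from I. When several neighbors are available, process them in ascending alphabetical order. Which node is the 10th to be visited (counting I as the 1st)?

Visit I; enqueue A, G, H → queue [A, G, H]
Visit A; enqueue C, D, E, M → queue [G, H, C, D, E, M]
Visit G; enqueue B, F → queue [H, C, D, E, M, B, F]
Visit H; enqueue J → queue [C, D, E, M, B, F, J]
Visit C; enqueue L → queue [D, E, M, B, F, J, L]
Visit D → queue [E, M, B, F, J, L]
Visit E; enqueue K → queue [M, B, F, J, L, K]
Visit M → queue [B, F, J, L, K]
Visit B → queue [F, J, L, K]
Visit F → queue [J, L, K]
Visit J → queue [L, K]
Visit L → queue [K]
Visit K → queue []

Visit order: I, A, G, H, C, D, E, M, B, F, J, L, K

F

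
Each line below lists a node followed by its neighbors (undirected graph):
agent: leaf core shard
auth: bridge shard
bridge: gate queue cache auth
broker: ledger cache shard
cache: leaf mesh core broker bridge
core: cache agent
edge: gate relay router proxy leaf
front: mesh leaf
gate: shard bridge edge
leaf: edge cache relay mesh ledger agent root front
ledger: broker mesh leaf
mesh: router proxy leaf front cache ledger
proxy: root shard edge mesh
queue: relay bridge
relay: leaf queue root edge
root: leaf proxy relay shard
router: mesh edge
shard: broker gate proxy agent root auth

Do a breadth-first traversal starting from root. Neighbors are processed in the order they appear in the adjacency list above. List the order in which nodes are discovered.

Visit root; enqueue leaf, proxy, relay, shard → queue [leaf, proxy, relay, shard]
Visit leaf; enqueue edge, cache, mesh, ledger, agent, front → queue [proxy, relay, shard, edge, cache, mesh, ledger, agent, front]
Visit proxy → queue [relay, shard, edge, cache, mesh, ledger, agent, front]
Visit relay; enqueue queue → queue [shard, edge, cache, mesh, ledger, agent, front, queue]
Visit shard; enqueue broker, gate, auth → queue [edge, cache, mesh, ledger, agent, front, queue, broker, gate, auth]
Visit edge; enqueue router → queue [cache, mesh, ledger, agent, front, queue, broker, gate, auth, router]
Visit cache; enqueue core, bridge → queue [mesh, ledger, agent, front, queue, broker, gate, auth, router, core, bridge]
Visit mesh → queue [ledger, agent, front, queue, broker, gate, auth, router, core, bridge]
Visit ledger → queue [agent, front, queue, broker, gate, auth, router, core, bridge]
Visit agent → queue [front, queue, broker, gate, auth, router, core, bridge]
Visit front → queue [queue, broker, gate, auth, router, core, bridge]
Visit queue → queue [broker, gate, auth, router, core, bridge]
Visit broker → queue [gate, auth, router, core, bridge]
Visit gate → queue [auth, router, core, bridge]
Visit auth → queue [router, core, bridge]
Visit router → queue [core, bridge]
Visit core → queue [bridge]
Visit bridge → queue []

root, leaf, proxy, relay, shard, edge, cache, mesh, ledger, agent, front, queue, broker, gate, auth, router, core, bridge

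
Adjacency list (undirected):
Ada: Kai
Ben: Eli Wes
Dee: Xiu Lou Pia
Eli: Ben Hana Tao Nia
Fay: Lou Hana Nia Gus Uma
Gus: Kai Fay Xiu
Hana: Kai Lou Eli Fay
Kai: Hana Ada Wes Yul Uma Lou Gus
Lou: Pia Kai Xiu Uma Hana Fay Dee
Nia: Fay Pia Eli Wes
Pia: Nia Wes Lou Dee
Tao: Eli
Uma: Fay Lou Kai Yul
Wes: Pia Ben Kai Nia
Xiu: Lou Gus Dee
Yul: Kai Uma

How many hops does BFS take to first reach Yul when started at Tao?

Level 0: Tao
Level 1: Eli
Level 2: Ben, Hana, Nia
Level 3: Fay, Kai, Lou, Pia, Wes
Level 4: Ada, Dee, Gus, Uma, Xiu, Yul
Yul first appears at level 4.

4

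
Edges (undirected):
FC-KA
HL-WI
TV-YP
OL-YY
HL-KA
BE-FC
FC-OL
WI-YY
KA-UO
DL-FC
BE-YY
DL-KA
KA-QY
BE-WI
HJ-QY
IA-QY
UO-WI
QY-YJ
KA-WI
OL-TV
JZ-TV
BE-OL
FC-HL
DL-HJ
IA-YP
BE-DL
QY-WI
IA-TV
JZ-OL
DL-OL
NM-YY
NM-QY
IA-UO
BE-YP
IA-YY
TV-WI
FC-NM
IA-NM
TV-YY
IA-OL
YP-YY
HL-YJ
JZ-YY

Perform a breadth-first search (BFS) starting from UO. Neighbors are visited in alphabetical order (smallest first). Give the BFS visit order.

UO, IA, KA, WI, NM, OL, QY, TV, YP, YY, DL, FC, HL, BE, JZ, HJ, YJ

Visit UO; enqueue IA, KA, WI → queue [IA, KA, WI]
Visit IA; enqueue NM, OL, QY, TV, YP, YY → queue [KA, WI, NM, OL, QY, TV, YP, YY]
Visit KA; enqueue DL, FC, HL → queue [WI, NM, OL, QY, TV, YP, YY, DL, FC, HL]
Visit WI; enqueue BE → queue [NM, OL, QY, TV, YP, YY, DL, FC, HL, BE]
Visit NM → queue [OL, QY, TV, YP, YY, DL, FC, HL, BE]
Visit OL; enqueue JZ → queue [QY, TV, YP, YY, DL, FC, HL, BE, JZ]
Visit QY; enqueue HJ, YJ → queue [TV, YP, YY, DL, FC, HL, BE, JZ, HJ, YJ]
Visit TV → queue [YP, YY, DL, FC, HL, BE, JZ, HJ, YJ]
Visit YP → queue [YY, DL, FC, HL, BE, JZ, HJ, YJ]
Visit YY → queue [DL, FC, HL, BE, JZ, HJ, YJ]
Visit DL → queue [FC, HL, BE, JZ, HJ, YJ]
Visit FC → queue [HL, BE, JZ, HJ, YJ]
Visit HL → queue [BE, JZ, HJ, YJ]
Visit BE → queue [JZ, HJ, YJ]
Visit JZ → queue [HJ, YJ]
Visit HJ → queue [YJ]
Visit YJ → queue []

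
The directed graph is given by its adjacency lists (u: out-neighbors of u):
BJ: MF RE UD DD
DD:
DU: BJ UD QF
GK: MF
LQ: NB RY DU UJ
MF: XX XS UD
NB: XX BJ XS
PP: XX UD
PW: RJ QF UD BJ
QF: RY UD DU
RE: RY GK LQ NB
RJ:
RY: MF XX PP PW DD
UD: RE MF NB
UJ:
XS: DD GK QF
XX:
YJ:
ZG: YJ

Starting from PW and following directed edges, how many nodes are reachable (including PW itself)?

17

BFS from PW visits: PW, BJ, QF, RJ, UD, DD, MF, RE, DU, RY, NB, XS, XX, GK, LQ, PP, UJ
Reachable nodes: 17 of 19 total.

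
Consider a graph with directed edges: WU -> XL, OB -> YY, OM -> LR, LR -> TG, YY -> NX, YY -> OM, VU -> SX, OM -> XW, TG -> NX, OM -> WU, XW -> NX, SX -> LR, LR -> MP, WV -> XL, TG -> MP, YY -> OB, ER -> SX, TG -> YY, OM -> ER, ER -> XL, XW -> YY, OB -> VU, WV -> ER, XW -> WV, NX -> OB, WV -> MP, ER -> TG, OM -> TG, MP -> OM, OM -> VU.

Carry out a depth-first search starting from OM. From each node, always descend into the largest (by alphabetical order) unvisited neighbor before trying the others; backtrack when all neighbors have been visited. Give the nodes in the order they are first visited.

OM, XW, YY, OB, VU, SX, LR, TG, NX, MP, WV, XL, ER, WU

Visit OM
OM → XW
XW → YY
YY → OB
OB → VU
VU → SX
SX → LR
LR → TG
TG → NX
TG → MP
XW → WV
WV → XL
WV → ER
OM → WU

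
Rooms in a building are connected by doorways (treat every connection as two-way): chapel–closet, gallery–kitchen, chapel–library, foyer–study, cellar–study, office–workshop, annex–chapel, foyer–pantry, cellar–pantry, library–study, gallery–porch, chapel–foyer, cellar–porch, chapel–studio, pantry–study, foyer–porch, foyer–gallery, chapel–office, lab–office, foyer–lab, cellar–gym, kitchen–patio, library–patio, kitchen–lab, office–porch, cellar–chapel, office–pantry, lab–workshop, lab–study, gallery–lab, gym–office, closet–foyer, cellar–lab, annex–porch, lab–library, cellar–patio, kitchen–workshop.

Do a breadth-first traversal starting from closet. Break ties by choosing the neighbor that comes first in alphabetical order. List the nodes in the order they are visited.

Visit closet; enqueue chapel, foyer → queue [chapel, foyer]
Visit chapel; enqueue annex, cellar, library, office, studio → queue [foyer, annex, cellar, library, office, studio]
Visit foyer; enqueue gallery, lab, pantry, porch, study → queue [annex, cellar, library, office, studio, gallery, lab, pantry, porch, study]
Visit annex → queue [cellar, library, office, studio, gallery, lab, pantry, porch, study]
Visit cellar; enqueue gym, patio → queue [library, office, studio, gallery, lab, pantry, porch, study, gym, patio]
Visit library → queue [office, studio, gallery, lab, pantry, porch, study, gym, patio]
Visit office; enqueue workshop → queue [studio, gallery, lab, pantry, porch, study, gym, patio, workshop]
Visit studio → queue [gallery, lab, pantry, porch, study, gym, patio, workshop]
Visit gallery; enqueue kitchen → queue [lab, pantry, porch, study, gym, patio, workshop, kitchen]
Visit lab → queue [pantry, porch, study, gym, patio, workshop, kitchen]
Visit pantry → queue [porch, study, gym, patio, workshop, kitchen]
Visit porch → queue [study, gym, patio, workshop, kitchen]
Visit study → queue [gym, patio, workshop, kitchen]
Visit gym → queue [patio, workshop, kitchen]
Visit patio → queue [workshop, kitchen]
Visit workshop → queue [kitchen]
Visit kitchen → queue []

closet chapel foyer annex cellar library office studio gallery lab pantry porch study gym patio workshop kitchen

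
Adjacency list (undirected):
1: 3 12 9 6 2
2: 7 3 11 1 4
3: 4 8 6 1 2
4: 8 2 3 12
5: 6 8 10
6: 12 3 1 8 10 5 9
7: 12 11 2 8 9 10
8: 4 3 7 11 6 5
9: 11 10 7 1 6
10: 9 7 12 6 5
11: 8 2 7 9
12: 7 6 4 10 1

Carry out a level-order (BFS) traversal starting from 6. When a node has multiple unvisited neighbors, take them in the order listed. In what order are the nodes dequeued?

Visit 6; enqueue 12, 3, 1, 8, 10, 5, 9 → queue [12, 3, 1, 8, 10, 5, 9]
Visit 12; enqueue 7, 4 → queue [3, 1, 8, 10, 5, 9, 7, 4]
Visit 3; enqueue 2 → queue [1, 8, 10, 5, 9, 7, 4, 2]
Visit 1 → queue [8, 10, 5, 9, 7, 4, 2]
Visit 8; enqueue 11 → queue [10, 5, 9, 7, 4, 2, 11]
Visit 10 → queue [5, 9, 7, 4, 2, 11]
Visit 5 → queue [9, 7, 4, 2, 11]
Visit 9 → queue [7, 4, 2, 11]
Visit 7 → queue [4, 2, 11]
Visit 4 → queue [2, 11]
Visit 2 → queue [11]
Visit 11 → queue []

6, 12, 3, 1, 8, 10, 5, 9, 7, 4, 2, 11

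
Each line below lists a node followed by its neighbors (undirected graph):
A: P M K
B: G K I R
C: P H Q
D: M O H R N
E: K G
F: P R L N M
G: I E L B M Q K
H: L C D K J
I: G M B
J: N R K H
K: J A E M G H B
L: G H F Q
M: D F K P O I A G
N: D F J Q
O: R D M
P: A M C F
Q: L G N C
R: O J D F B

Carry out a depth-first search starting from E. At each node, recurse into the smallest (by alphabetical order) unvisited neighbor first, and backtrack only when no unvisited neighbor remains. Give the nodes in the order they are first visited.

E → G → B → I → M → A → K → H → C → P → F → L → Q → N → D → O → R → J

Visit E
E → G
G → B
B → I
I → M
M → A
A → K
K → H
H → C
C → P
P → F
F → L
L → Q
Q → N
N → D
D → O
O → R
R → J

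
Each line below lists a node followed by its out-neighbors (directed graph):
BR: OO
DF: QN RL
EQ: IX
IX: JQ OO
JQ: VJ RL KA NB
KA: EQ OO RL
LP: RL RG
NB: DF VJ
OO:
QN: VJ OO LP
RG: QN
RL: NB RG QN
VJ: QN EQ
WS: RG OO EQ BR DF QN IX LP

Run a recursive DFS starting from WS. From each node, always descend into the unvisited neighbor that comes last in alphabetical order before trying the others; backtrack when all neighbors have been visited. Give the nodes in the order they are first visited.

WS, RG, QN, VJ, EQ, IX, OO, JQ, RL, NB, DF, KA, LP, BR

Visit WS
WS → RG
RG → QN
QN → VJ
VJ → EQ
EQ → IX
IX → OO
IX → JQ
JQ → RL
RL → NB
NB → DF
JQ → KA
QN → LP
WS → BR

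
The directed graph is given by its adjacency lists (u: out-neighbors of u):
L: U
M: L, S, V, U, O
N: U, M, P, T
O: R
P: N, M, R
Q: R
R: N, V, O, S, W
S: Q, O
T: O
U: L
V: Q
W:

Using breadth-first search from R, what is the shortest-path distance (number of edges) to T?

Level 0: R
Level 1: N, O, S, V, W
Level 2: M, P, Q, T, U
Level 3: L
T first appears at level 2.

2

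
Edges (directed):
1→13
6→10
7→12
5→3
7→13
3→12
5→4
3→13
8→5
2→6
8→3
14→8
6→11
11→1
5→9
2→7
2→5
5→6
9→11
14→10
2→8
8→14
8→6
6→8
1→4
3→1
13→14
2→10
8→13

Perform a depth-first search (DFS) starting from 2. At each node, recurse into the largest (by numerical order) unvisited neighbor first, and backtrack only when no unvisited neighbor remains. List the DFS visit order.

Visit 2
2 → 10
2 → 8
8 → 14
8 → 13
8 → 6
6 → 11
11 → 1
1 → 4
8 → 5
5 → 9
5 → 3
3 → 12
2 → 7

2, 10, 8, 14, 13, 6, 11, 1, 4, 5, 9, 3, 12, 7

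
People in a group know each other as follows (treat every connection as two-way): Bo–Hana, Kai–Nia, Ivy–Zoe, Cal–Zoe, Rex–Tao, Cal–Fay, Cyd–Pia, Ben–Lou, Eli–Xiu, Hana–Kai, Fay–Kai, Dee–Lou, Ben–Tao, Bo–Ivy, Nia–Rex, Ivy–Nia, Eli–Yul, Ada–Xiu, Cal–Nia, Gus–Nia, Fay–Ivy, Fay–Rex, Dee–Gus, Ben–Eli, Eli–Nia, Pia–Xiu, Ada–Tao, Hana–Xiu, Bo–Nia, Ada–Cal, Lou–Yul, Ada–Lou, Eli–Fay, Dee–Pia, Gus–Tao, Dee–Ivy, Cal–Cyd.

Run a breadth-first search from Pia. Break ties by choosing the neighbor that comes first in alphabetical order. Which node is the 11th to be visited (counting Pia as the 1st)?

Hana

Visit Pia; enqueue Cyd, Dee, Xiu → queue [Cyd, Dee, Xiu]
Visit Cyd; enqueue Cal → queue [Dee, Xiu, Cal]
Visit Dee; enqueue Gus, Ivy, Lou → queue [Xiu, Cal, Gus, Ivy, Lou]
Visit Xiu; enqueue Ada, Eli, Hana → queue [Cal, Gus, Ivy, Lou, Ada, Eli, Hana]
Visit Cal; enqueue Fay, Nia, Zoe → queue [Gus, Ivy, Lou, Ada, Eli, Hana, Fay, Nia, Zoe]
Visit Gus; enqueue Tao → queue [Ivy, Lou, Ada, Eli, Hana, Fay, Nia, Zoe, Tao]
Visit Ivy; enqueue Bo → queue [Lou, Ada, Eli, Hana, Fay, Nia, Zoe, Tao, Bo]
Visit Lou; enqueue Ben, Yul → queue [Ada, Eli, Hana, Fay, Nia, Zoe, Tao, Bo, Ben, Yul]
Visit Ada → queue [Eli, Hana, Fay, Nia, Zoe, Tao, Bo, Ben, Yul]
Visit Eli → queue [Hana, Fay, Nia, Zoe, Tao, Bo, Ben, Yul]
Visit Hana; enqueue Kai → queue [Fay, Nia, Zoe, Tao, Bo, Ben, Yul, Kai]
Visit Fay; enqueue Rex → queue [Nia, Zoe, Tao, Bo, Ben, Yul, Kai, Rex]
Visit Nia → queue [Zoe, Tao, Bo, Ben, Yul, Kai, Rex]
Visit Zoe → queue [Tao, Bo, Ben, Yul, Kai, Rex]
Visit Tao → queue [Bo, Ben, Yul, Kai, Rex]
Visit Bo → queue [Ben, Yul, Kai, Rex]
Visit Ben → queue [Yul, Kai, Rex]
Visit Yul → queue [Kai, Rex]
Visit Kai → queue [Rex]
Visit Rex → queue []

Visit order: Pia, Cyd, Dee, Xiu, Cal, Gus, Ivy, Lou, Ada, Eli, Hana, Fay, Nia, Zoe, Tao, Bo, Ben, Yul, Kai, Rex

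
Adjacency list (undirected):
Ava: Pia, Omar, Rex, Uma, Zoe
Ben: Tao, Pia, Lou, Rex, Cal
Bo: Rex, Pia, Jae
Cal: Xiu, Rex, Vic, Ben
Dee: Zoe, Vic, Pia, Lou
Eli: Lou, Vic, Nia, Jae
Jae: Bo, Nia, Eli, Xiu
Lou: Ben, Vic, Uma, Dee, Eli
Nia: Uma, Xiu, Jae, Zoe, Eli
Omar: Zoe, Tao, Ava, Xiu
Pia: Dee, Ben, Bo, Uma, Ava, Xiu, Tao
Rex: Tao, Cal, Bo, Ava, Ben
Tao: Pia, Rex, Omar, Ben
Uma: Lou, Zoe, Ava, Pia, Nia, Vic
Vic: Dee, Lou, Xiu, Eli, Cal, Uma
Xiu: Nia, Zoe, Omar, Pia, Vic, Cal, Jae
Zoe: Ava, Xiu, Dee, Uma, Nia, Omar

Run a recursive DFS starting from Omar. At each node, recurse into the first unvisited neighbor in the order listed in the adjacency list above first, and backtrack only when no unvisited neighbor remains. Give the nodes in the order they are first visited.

Omar → Zoe → Ava → Pia → Dee → Vic → Lou → Ben → Tao → Rex → Cal → Xiu → Nia → Uma → Jae → Bo → Eli

Visit Omar
Omar → Zoe
Zoe → Ava
Ava → Pia
Pia → Dee
Dee → Vic
Vic → Lou
Lou → Ben
Ben → Tao
Tao → Rex
Rex → Cal
Cal → Xiu
Xiu → Nia
Nia → Uma
Nia → Jae
Jae → Bo
Jae → Eli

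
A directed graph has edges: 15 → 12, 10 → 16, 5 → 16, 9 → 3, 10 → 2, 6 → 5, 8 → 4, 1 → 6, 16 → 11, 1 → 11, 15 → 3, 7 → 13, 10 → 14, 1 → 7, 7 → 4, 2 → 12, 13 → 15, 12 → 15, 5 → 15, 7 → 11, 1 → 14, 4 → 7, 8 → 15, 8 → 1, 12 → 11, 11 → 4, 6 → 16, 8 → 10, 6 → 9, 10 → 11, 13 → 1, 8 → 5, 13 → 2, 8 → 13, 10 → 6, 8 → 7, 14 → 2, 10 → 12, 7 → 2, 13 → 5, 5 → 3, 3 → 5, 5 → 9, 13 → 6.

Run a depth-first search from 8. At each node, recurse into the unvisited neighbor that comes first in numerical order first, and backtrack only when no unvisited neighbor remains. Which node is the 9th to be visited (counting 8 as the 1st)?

Visit 8
8 → 1
1 → 6
6 → 5
5 → 3
5 → 9
5 → 15
15 → 12
12 → 11
11 → 4
4 → 7
7 → 2
7 → 13
5 → 16
1 → 14
8 → 10

Visit order: 8, 1, 6, 5, 3, 9, 15, 12, 11, 4, 7, 2, 13, 16, 14, 10

11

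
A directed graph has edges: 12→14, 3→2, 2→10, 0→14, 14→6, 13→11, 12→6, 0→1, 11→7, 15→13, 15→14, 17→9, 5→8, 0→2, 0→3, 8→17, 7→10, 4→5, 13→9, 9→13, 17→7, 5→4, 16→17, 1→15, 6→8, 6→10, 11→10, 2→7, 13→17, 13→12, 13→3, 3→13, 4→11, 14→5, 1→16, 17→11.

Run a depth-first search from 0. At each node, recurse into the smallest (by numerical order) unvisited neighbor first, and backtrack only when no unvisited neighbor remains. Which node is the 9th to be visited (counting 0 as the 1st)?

9

Visit 0
0 → 1
1 → 15
15 → 13
13 → 3
3 → 2
2 → 7
7 → 10
13 → 9
13 → 11
13 → 12
12 → 6
6 → 8
8 → 17
12 → 14
14 → 5
5 → 4
1 → 16

Visit order: 0, 1, 15, 13, 3, 2, 7, 10, 9, 11, 12, 6, 8, 17, 14, 5, 4, 16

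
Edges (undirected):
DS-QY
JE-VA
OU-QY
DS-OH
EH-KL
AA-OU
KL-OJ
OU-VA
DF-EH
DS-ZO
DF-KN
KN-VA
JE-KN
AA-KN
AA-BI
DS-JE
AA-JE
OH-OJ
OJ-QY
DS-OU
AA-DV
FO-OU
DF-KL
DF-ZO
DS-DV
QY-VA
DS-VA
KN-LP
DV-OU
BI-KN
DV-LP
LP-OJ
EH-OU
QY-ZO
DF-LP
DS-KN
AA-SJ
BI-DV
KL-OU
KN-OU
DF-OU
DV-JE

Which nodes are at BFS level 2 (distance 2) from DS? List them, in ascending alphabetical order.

Level 0: DS
Level 1: DV, JE, KN, OH, OU, QY, VA, ZO
Level 2: AA, BI, DF, EH, FO, KL, LP, OJ
Level 3: SJ

AA, BI, DF, EH, FO, KL, LP, OJ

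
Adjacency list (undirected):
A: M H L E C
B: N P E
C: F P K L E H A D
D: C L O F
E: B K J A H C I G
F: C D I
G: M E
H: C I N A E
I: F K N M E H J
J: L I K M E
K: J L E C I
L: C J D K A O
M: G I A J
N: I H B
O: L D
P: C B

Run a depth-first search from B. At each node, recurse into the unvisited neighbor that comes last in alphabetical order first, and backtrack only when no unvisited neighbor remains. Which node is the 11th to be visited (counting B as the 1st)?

E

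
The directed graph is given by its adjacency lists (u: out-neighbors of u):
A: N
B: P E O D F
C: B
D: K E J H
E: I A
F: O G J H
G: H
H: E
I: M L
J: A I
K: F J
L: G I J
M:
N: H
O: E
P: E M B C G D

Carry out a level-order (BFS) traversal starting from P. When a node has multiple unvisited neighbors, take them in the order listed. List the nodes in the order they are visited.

Visit P; enqueue E, M, B, C, G, D → queue [E, M, B, C, G, D]
Visit E; enqueue I, A → queue [M, B, C, G, D, I, A]
Visit M → queue [B, C, G, D, I, A]
Visit B; enqueue O, F → queue [C, G, D, I, A, O, F]
Visit C → queue [G, D, I, A, O, F]
Visit G; enqueue H → queue [D, I, A, O, F, H]
Visit D; enqueue K, J → queue [I, A, O, F, H, K, J]
Visit I; enqueue L → queue [A, O, F, H, K, J, L]
Visit A; enqueue N → queue [O, F, H, K, J, L, N]
Visit O → queue [F, H, K, J, L, N]
Visit F → queue [H, K, J, L, N]
Visit H → queue [K, J, L, N]
Visit K → queue [J, L, N]
Visit J → queue [L, N]
Visit L → queue [N]
Visit N → queue []

P, E, M, B, C, G, D, I, A, O, F, H, K, J, L, N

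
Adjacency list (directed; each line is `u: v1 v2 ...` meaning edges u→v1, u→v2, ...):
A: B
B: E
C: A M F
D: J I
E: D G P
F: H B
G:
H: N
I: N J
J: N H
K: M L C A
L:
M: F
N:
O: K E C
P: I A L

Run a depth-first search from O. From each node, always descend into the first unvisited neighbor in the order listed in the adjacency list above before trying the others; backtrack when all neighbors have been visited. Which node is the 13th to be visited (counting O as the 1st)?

Visit O
O → K
K → M
M → F
F → H
H → N
F → B
B → E
E → D
D → J
D → I
E → G
E → P
P → A
P → L
K → C

Visit order: O, K, M, F, H, N, B, E, D, J, I, G, P, A, L, C

P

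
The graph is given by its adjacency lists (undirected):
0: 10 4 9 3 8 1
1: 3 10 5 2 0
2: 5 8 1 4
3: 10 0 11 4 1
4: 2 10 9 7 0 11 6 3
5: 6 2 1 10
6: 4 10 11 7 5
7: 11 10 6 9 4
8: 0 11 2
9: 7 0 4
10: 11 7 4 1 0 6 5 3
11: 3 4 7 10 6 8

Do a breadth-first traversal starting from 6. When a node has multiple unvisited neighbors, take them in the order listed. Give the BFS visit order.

Visit 6; enqueue 4, 10, 11, 7, 5 → queue [4, 10, 11, 7, 5]
Visit 4; enqueue 2, 9, 0, 3 → queue [10, 11, 7, 5, 2, 9, 0, 3]
Visit 10; enqueue 1 → queue [11, 7, 5, 2, 9, 0, 3, 1]
Visit 11; enqueue 8 → queue [7, 5, 2, 9, 0, 3, 1, 8]
Visit 7 → queue [5, 2, 9, 0, 3, 1, 8]
Visit 5 → queue [2, 9, 0, 3, 1, 8]
Visit 2 → queue [9, 0, 3, 1, 8]
Visit 9 → queue [0, 3, 1, 8]
Visit 0 → queue [3, 1, 8]
Visit 3 → queue [1, 8]
Visit 1 → queue [8]
Visit 8 → queue []

6, 4, 10, 11, 7, 5, 2, 9, 0, 3, 1, 8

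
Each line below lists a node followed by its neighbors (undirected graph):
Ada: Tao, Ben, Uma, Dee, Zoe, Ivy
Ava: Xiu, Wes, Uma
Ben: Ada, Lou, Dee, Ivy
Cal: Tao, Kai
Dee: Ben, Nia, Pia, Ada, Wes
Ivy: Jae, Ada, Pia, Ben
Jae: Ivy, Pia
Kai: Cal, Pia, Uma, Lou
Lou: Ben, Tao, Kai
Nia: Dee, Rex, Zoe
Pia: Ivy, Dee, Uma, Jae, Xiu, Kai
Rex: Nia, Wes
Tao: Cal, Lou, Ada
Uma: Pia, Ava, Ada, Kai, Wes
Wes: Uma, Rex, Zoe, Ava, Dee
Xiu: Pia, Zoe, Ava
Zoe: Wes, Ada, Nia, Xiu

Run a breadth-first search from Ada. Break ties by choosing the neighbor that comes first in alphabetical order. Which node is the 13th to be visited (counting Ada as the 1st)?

Visit Ada; enqueue Ben, Dee, Ivy, Tao, Uma, Zoe → queue [Ben, Dee, Ivy, Tao, Uma, Zoe]
Visit Ben; enqueue Lou → queue [Dee, Ivy, Tao, Uma, Zoe, Lou]
Visit Dee; enqueue Nia, Pia, Wes → queue [Ivy, Tao, Uma, Zoe, Lou, Nia, Pia, Wes]
Visit Ivy; enqueue Jae → queue [Tao, Uma, Zoe, Lou, Nia, Pia, Wes, Jae]
Visit Tao; enqueue Cal → queue [Uma, Zoe, Lou, Nia, Pia, Wes, Jae, Cal]
Visit Uma; enqueue Ava, Kai → queue [Zoe, Lou, Nia, Pia, Wes, Jae, Cal, Ava, Kai]
Visit Zoe; enqueue Xiu → queue [Lou, Nia, Pia, Wes, Jae, Cal, Ava, Kai, Xiu]
Visit Lou → queue [Nia, Pia, Wes, Jae, Cal, Ava, Kai, Xiu]
Visit Nia; enqueue Rex → queue [Pia, Wes, Jae, Cal, Ava, Kai, Xiu, Rex]
Visit Pia → queue [Wes, Jae, Cal, Ava, Kai, Xiu, Rex]
Visit Wes → queue [Jae, Cal, Ava, Kai, Xiu, Rex]
Visit Jae → queue [Cal, Ava, Kai, Xiu, Rex]
Visit Cal → queue [Ava, Kai, Xiu, Rex]
Visit Ava → queue [Kai, Xiu, Rex]
Visit Kai → queue [Xiu, Rex]
Visit Xiu → queue [Rex]
Visit Rex → queue []

Visit order: Ada, Ben, Dee, Ivy, Tao, Uma, Zoe, Lou, Nia, Pia, Wes, Jae, Cal, Ava, Kai, Xiu, Rex

Cal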